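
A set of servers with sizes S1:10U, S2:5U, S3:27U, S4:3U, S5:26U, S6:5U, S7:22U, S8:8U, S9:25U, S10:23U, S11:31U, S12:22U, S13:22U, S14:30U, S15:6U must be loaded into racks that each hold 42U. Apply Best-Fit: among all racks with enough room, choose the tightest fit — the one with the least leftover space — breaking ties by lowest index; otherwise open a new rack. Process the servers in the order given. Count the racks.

Put S1 (10U) in rack 1; 32U remain.
Put S2 (5U) in rack 1; 27U remain.
Put S3 (27U) in rack 1; 0U remain.
Put S4 (3U) in rack 2; 39U remain.
Put S5 (26U) in rack 2; 13U remain.
Put S6 (5U) in rack 2; 8U remain.
Put S7 (22U) in rack 3; 20U remain.
Put S8 (8U) in rack 2; 0U remain.
Put S9 (25U) in rack 4; 17U remain.
Put S10 (23U) in rack 5; 19U remain.
Put S11 (31U) in rack 6; 11U remain.
Put S12 (22U) in rack 7; 20U remain.
Put S13 (22U) in rack 8; 20U remain.
Put S14 (30U) in rack 9; 12U remain.
Put S15 (6U) in rack 6; 5U remain.
Final racks: [10,5,27] [3,26,5,8] [22] [25] [23] [31,6] [22] [22] [30].

9 racks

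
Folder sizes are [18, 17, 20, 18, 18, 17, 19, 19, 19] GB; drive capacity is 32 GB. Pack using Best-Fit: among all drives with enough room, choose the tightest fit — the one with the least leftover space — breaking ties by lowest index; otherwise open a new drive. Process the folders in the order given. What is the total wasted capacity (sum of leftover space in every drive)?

123

Put 18 GB in drive 1; 14 GB remain.
Put 17 GB in drive 2; 15 GB remain.
Put 20 GB in drive 3; 12 GB remain.
Put 18 GB in drive 4; 14 GB remain.
Put 18 GB in drive 5; 14 GB remain.
Put 17 GB in drive 6; 15 GB remain.
Put 19 GB in drive 7; 13 GB remain.
Put 19 GB in drive 8; 13 GB remain.
Put 19 GB in drive 9; 13 GB remain.
9 drives × 32 GB = 288 GB; used 165 GB; unused 123 GB.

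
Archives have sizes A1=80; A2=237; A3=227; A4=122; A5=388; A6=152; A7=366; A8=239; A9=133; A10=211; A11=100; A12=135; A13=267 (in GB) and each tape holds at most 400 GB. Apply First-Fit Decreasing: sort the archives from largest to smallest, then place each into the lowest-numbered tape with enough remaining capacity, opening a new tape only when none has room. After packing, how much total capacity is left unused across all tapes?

143

Sorted descending: 388, 366, 267, 239, 237, 227, 211, 152, 135, 133, 122, 100, 80.
Put 388 GB in tape 1; 12 GB remain.
Put 366 GB in tape 2; 34 GB remain.
Put 267 GB in tape 3; 133 GB remain.
Put 239 GB in tape 4; 161 GB remain.
Put 237 GB in tape 5; 163 GB remain.
Put 227 GB in tape 6; 173 GB remain.
Put 211 GB in tape 7; 189 GB remain.
Put 152 GB in tape 4; 9 GB remain.
Put 135 GB in tape 5; 28 GB remain.
Put 133 GB in tape 3; 0 GB remain.
Put 122 GB in tape 6; 51 GB remain.
Put 100 GB in tape 7; 89 GB remain.
Put 80 GB in tape 7; 9 GB remain.
7 tapes × 400 GB = 2800 GB; used 2657 GB; unused 143 GB.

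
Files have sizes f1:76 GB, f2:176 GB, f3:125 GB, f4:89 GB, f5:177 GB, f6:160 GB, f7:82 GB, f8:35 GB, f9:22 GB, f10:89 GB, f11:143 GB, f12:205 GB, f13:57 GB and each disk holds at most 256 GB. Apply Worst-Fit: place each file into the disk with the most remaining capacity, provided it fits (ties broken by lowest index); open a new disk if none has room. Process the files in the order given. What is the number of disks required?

disk 1: place f1 (76 GB), 180 GB left
disk 1: place f2 (176 GB), 4 GB left
disk 2: place f3 (125 GB), 131 GB left
disk 2: place f4 (89 GB), 42 GB left
disk 3: place f5 (177 GB), 79 GB left
disk 4: place f6 (160 GB), 96 GB left
disk 4: place f7 (82 GB), 14 GB left
disk 3: place f8 (35 GB), 44 GB left
disk 3: place f9 (22 GB), 22 GB left
disk 5: place f10 (89 GB), 167 GB left
disk 5: place f11 (143 GB), 24 GB left
disk 6: place f12 (205 GB), 51 GB left
disk 7: place f13 (57 GB), 199 GB left

7 disks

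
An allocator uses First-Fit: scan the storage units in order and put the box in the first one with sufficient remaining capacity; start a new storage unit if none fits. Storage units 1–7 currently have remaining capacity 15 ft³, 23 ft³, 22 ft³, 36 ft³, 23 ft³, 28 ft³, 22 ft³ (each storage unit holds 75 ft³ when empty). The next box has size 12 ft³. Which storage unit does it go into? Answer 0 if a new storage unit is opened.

1

Storage units with room: storage unit 1 (15 ft³), storage unit 2 (23 ft³), storage unit 3 (22 ft³), storage unit 4 (36 ft³), storage unit 5 (23 ft³), storage unit 6 (28 ft³), storage unit 7 (22 ft³).
The first with room is storage unit 1.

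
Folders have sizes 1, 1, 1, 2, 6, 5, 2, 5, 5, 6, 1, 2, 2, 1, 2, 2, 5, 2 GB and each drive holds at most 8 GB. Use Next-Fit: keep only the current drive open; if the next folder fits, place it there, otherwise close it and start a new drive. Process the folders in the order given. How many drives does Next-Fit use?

9 drives

Put 1 GB in drive 1; 7 GB remain.
Put 1 GB in drive 1; 6 GB remain.
Put 1 GB in drive 1; 5 GB remain.
Put 2 GB in drive 1; 3 GB remain.
Put 6 GB in drive 2; 2 GB remain.
Put 5 GB in drive 3; 3 GB remain.
Put 2 GB in drive 3; 1 GB remain.
Put 5 GB in drive 4; 3 GB remain.
Put 5 GB in drive 5; 3 GB remain.
Put 6 GB in drive 6; 2 GB remain.
Put 1 GB in drive 6; 1 GB remain.
Put 2 GB in drive 7; 6 GB remain.
Put 2 GB in drive 7; 4 GB remain.
Put 1 GB in drive 7; 3 GB remain.
Put 2 GB in drive 7; 1 GB remain.
Put 2 GB in drive 8; 6 GB remain.
Put 5 GB in drive 8; 1 GB remain.
Put 2 GB in drive 9; 6 GB remain.
Final drives: [1,1,1,2] [6] [5,2] [5] [5] [6,1] [2,2,1,2] [2,5] [2].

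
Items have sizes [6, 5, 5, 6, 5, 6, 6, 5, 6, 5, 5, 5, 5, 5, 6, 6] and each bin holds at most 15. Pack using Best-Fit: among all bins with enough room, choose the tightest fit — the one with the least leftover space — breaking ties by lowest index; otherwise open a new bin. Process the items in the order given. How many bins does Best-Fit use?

8

Put 6 in bin 1; 9 remain.
Put 5 in bin 1; 4 remain.
Put 5 in bin 2; 10 remain.
Put 6 in bin 2; 4 remain.
Put 5 in bin 3; 10 remain.
Put 6 in bin 3; 4 remain.
Put 6 in bin 4; 9 remain.
Put 5 in bin 4; 4 remain.
Put 6 in bin 5; 9 remain.
Put 5 in bin 5; 4 remain.
Put 5 in bin 6; 10 remain.
Put 5 in bin 6; 5 remain.
Put 5 in bin 6; 0 remain.
Put 5 in bin 7; 10 remain.
Put 6 in bin 7; 4 remain.
Put 6 in bin 8; 9 remain.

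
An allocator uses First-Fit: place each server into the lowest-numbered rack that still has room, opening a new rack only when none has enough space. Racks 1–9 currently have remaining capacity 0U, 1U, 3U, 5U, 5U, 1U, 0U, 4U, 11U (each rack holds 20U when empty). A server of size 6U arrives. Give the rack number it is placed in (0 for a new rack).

Racks with room: rack 9 (11U).
The first with room is rack 9.

9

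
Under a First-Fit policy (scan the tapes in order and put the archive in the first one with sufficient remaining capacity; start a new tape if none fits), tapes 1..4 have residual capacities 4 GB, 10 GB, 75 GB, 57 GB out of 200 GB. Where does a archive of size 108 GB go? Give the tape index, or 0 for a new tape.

No tape has ≥ 108 GB free, so a new tape is opened.

0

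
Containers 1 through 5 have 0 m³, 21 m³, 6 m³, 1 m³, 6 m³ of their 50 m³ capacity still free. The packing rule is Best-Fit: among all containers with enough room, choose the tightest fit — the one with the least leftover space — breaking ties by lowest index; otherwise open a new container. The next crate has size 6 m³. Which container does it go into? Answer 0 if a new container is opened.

Containers with room: container 2 (21 m³), container 3 (6 m³), container 5 (6 m³).
Tightest fit is container 3 with 6 m³ free.

3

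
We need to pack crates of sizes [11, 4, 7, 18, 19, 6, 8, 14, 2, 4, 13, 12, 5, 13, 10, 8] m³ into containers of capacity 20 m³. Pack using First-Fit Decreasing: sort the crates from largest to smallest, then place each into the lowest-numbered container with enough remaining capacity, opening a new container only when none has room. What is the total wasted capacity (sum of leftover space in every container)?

6

Sorted descending: 19, 18, 14, 13, 13, 12, 11, 10, 8, 8, 7, 6, 5, 4, 4, 2.
19 m³ → container 1 (remaining 1 m³)
18 m³ → container 2 (remaining 2 m³)
14 m³ → container 3 (remaining 6 m³)
13 m³ → container 4 (remaining 7 m³)
13 m³ → container 5 (remaining 7 m³)
12 m³ → container 6 (remaining 8 m³)
11 m³ → container 7 (remaining 9 m³)
10 m³ → container 8 (remaining 10 m³)
8 m³ → container 6 (remaining 0 m³)
8 m³ → container 7 (remaining 1 m³)
7 m³ → container 4 (remaining 0 m³)
6 m³ → container 3 (remaining 0 m³)
5 m³ → container 5 (remaining 2 m³)
4 m³ → container 8 (remaining 6 m³)
4 m³ → container 8 (remaining 2 m³)
2 m³ → container 2 (remaining 0 m³)
8 containers × 20 m³ = 160 m³; used 154 m³; unused 6 m³.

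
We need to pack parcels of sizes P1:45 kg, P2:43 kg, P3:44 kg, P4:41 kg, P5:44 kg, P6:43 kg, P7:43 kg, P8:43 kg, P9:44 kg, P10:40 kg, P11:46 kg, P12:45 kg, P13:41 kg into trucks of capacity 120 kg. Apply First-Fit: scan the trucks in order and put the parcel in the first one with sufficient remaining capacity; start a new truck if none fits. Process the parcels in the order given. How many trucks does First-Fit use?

7

truck 1: place P1 (45 kg), 75 kg left
truck 1: place P2 (43 kg), 32 kg left
truck 2: place P3 (44 kg), 76 kg left
truck 2: place P4 (41 kg), 35 kg left
truck 3: place P5 (44 kg), 76 kg left
truck 3: place P6 (43 kg), 33 kg left
truck 4: place P7 (43 kg), 77 kg left
truck 4: place P8 (43 kg), 34 kg left
truck 5: place P9 (44 kg), 76 kg left
truck 5: place P10 (40 kg), 36 kg left
truck 6: place P11 (46 kg), 74 kg left
truck 6: place P12 (45 kg), 29 kg left
truck 7: place P13 (41 kg), 79 kg left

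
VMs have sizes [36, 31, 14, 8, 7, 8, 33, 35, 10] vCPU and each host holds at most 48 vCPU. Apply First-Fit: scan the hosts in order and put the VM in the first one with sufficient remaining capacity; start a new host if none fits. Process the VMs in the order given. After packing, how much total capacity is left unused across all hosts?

10

host 1: place 36 vCPU, 12 vCPU left
host 2: place 31 vCPU, 17 vCPU left
host 2: place 14 vCPU, 3 vCPU left
host 1: place 8 vCPU, 4 vCPU left
host 3: place 7 vCPU, 41 vCPU left
host 3: place 8 vCPU, 33 vCPU left
host 3: place 33 vCPU, 0 vCPU left
host 4: place 35 vCPU, 13 vCPU left
host 4: place 10 vCPU, 3 vCPU left
4 hosts × 48 vCPU = 192 vCPU; used 182 vCPU; unused 10 vCPU.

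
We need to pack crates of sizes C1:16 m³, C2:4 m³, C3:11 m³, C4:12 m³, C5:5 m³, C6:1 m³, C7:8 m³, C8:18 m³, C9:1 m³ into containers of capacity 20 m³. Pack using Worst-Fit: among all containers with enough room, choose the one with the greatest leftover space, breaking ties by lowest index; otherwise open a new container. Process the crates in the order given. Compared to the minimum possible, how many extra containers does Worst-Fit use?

Worst-Fit: [16,4] [11,5] [12,1] [8,1] [18] → 5 containers.
Total size 76 m³; any packing needs at least ⌈76/20⌉ = 4 containers.
An optimal packing achieves that bound: [18,1,1] [16,4] [12,8] [11,5] → 4 containers.
Excess: 5 − 4 = 1.

1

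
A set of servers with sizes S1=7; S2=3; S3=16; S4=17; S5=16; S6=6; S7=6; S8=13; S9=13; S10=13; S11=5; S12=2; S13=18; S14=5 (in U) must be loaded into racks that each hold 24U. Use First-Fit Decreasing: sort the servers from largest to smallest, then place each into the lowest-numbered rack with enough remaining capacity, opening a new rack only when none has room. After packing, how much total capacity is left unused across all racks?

28

Sorted descending: 18, 17, 16, 16, 13, 13, 13, 7, 6, 6, 5, 5, 3, 2.
18U → rack 1 (remaining 6U)
17U → rack 2 (remaining 7U)
16U → rack 3 (remaining 8U)
16U → rack 4 (remaining 8U)
13U → rack 5 (remaining 11U)
13U → rack 6 (remaining 11U)
13U → rack 7 (remaining 11U)
7U → rack 2 (remaining 0U)
6U → rack 1 (remaining 0U)
6U → rack 3 (remaining 2U)
5U → rack 4 (remaining 3U)
5U → rack 5 (remaining 6U)
3U → rack 4 (remaining 0U)
2U → rack 3 (remaining 0U)
7 racks × 24U = 168U; used 140U; unused 28U.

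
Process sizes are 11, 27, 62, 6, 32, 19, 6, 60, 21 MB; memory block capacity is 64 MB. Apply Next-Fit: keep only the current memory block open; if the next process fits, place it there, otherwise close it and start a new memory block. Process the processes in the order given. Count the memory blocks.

11 MB → memory block 1 (remaining 53 MB)
27 MB → memory block 1 (remaining 26 MB)
62 MB → memory block 2 (remaining 2 MB)
6 MB → memory block 3 (remaining 58 MB)
32 MB → memory block 3 (remaining 26 MB)
19 MB → memory block 3 (remaining 7 MB)
6 MB → memory block 3 (remaining 1 MB)
60 MB → memory block 4 (remaining 4 MB)
21 MB → memory block 5 (remaining 43 MB)

5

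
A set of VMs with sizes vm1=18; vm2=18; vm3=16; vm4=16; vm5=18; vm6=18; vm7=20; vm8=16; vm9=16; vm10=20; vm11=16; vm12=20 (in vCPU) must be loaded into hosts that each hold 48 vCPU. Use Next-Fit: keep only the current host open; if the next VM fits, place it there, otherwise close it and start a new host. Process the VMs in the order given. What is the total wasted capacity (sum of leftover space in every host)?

host 1: place vm1 (18 vCPU), 30 vCPU left
host 1: place vm2 (18 vCPU), 12 vCPU left
host 2: place vm3 (16 vCPU), 32 vCPU left
host 2: place vm4 (16 vCPU), 16 vCPU left
host 3: place vm5 (18 vCPU), 30 vCPU left
host 3: place vm6 (18 vCPU), 12 vCPU left
host 4: place vm7 (20 vCPU), 28 vCPU left
host 4: place vm8 (16 vCPU), 12 vCPU left
host 5: place vm9 (16 vCPU), 32 vCPU left
host 5: place vm10 (20 vCPU), 12 vCPU left
host 6: place vm11 (16 vCPU), 32 vCPU left
host 6: place vm12 (20 vCPU), 12 vCPU left
6 hosts × 48 vCPU = 288 vCPU; used 212 vCPU; unused 76 vCPU.

76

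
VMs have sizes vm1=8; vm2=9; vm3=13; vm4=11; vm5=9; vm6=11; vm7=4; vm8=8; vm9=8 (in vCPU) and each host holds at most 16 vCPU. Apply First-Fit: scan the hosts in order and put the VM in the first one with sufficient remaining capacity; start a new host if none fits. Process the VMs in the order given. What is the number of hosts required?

7 hosts

vm1 (8 vCPU) → host 1 (remaining 8 vCPU)
vm2 (9 vCPU) → host 2 (remaining 7 vCPU)
vm3 (13 vCPU) → host 3 (remaining 3 vCPU)
vm4 (11 vCPU) → host 4 (remaining 5 vCPU)
vm5 (9 vCPU) → host 5 (remaining 7 vCPU)
vm6 (11 vCPU) → host 6 (remaining 5 vCPU)
vm7 (4 vCPU) → host 1 (remaining 4 vCPU)
vm8 (8 vCPU) → host 7 (remaining 8 vCPU)
vm9 (8 vCPU) → host 7 (remaining 0 vCPU)
Final hosts: [8,4] [9] [13] [11] [9] [11] [8,8].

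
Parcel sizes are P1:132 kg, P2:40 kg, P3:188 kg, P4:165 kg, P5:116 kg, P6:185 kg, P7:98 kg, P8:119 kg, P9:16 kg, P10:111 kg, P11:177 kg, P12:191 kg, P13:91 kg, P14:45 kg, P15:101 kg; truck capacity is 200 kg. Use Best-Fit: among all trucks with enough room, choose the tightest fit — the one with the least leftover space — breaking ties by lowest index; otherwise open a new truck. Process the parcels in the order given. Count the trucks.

11 trucks

Put P1 (132 kg) in truck 1; 68 kg remain.
Put P2 (40 kg) in truck 1; 28 kg remain.
Put P3 (188 kg) in truck 2; 12 kg remain.
Put P4 (165 kg) in truck 3; 35 kg remain.
Put P5 (116 kg) in truck 4; 84 kg remain.
Put P6 (185 kg) in truck 5; 15 kg remain.
Put P7 (98 kg) in truck 6; 102 kg remain.
Put P8 (119 kg) in truck 7; 81 kg remain.
Put P9 (16 kg) in truck 1; 12 kg remain.
Put P10 (111 kg) in truck 8; 89 kg remain.
Put P11 (177 kg) in truck 9; 23 kg remain.
Put P12 (191 kg) in truck 10; 9 kg remain.
Put P13 (91 kg) in truck 6; 11 kg remain.
Put P14 (45 kg) in truck 7; 36 kg remain.
Put P15 (101 kg) in truck 11; 99 kg remain.
Final trucks: [132,40,16] [188] [165] [116] [185] [98,91] [119,45] [111] [177] [191] [101].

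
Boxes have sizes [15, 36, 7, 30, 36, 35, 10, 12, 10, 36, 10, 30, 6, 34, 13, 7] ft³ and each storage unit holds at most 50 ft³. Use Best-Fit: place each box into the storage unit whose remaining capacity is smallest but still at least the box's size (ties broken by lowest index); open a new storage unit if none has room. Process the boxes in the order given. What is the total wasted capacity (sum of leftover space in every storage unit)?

Put 15 ft³ in storage unit 1; 35 ft³ remain.
Put 36 ft³ in storage unit 2; 14 ft³ remain.
Put 7 ft³ in storage unit 2; 7 ft³ remain.
Put 30 ft³ in storage unit 1; 5 ft³ remain.
Put 36 ft³ in storage unit 3; 14 ft³ remain.
Put 35 ft³ in storage unit 4; 15 ft³ remain.
Put 10 ft³ in storage unit 3; 4 ft³ remain.
Put 12 ft³ in storage unit 4; 3 ft³ remain.
Put 10 ft³ in storage unit 5; 40 ft³ remain.
Put 36 ft³ in storage unit 5; 4 ft³ remain.
Put 10 ft³ in storage unit 6; 40 ft³ remain.
Put 30 ft³ in storage unit 6; 10 ft³ remain.
Put 6 ft³ in storage unit 2; 1 ft³ remain.
Put 34 ft³ in storage unit 7; 16 ft³ remain.
Put 13 ft³ in storage unit 7; 3 ft³ remain.
Put 7 ft³ in storage unit 6; 3 ft³ remain.
7 storage units × 50 ft³ = 350 ft³; used 327 ft³; unused 23 ft³.

23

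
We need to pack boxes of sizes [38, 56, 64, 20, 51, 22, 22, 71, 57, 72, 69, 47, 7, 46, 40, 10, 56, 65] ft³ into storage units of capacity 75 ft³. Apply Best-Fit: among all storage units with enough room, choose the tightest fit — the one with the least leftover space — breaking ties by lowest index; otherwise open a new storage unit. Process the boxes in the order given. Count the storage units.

storage unit 1: place 38 ft³, 37 ft³ left
storage unit 2: place 56 ft³, 19 ft³ left
storage unit 3: place 64 ft³, 11 ft³ left
storage unit 1: place 20 ft³, 17 ft³ left
storage unit 4: place 51 ft³, 24 ft³ left
storage unit 4: place 22 ft³, 2 ft³ left
storage unit 5: place 22 ft³, 53 ft³ left
storage unit 6: place 71 ft³, 4 ft³ left
storage unit 7: place 57 ft³, 18 ft³ left
storage unit 8: place 72 ft³, 3 ft³ left
storage unit 9: place 69 ft³, 6 ft³ left
storage unit 5: place 47 ft³, 6 ft³ left
storage unit 3: place 7 ft³, 4 ft³ left
storage unit 10: place 46 ft³, 29 ft³ left
storage unit 11: place 40 ft³, 35 ft³ left
storage unit 1: place 10 ft³, 7 ft³ left
storage unit 12: place 56 ft³, 19 ft³ left
storage unit 13: place 65 ft³, 10 ft³ left

13 storage units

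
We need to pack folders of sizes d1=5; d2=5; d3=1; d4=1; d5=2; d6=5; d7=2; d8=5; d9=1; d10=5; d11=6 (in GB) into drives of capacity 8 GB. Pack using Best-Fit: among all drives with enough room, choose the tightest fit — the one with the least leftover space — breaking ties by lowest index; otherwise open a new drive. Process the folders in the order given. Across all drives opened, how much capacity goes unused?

d1 (5 GB) → drive 1 (remaining 3 GB)
d2 (5 GB) → drive 2 (remaining 3 GB)
d3 (1 GB) → drive 1 (remaining 2 GB)
d4 (1 GB) → drive 1 (remaining 1 GB)
d5 (2 GB) → drive 2 (remaining 1 GB)
d6 (5 GB) → drive 3 (remaining 3 GB)
d7 (2 GB) → drive 3 (remaining 1 GB)
d8 (5 GB) → drive 4 (remaining 3 GB)
d9 (1 GB) → drive 1 (remaining 0 GB)
d10 (5 GB) → drive 5 (remaining 3 GB)
d11 (6 GB) → drive 6 (remaining 2 GB)
6 drives × 8 GB = 48 GB; used 38 GB; unused 10 GB.

10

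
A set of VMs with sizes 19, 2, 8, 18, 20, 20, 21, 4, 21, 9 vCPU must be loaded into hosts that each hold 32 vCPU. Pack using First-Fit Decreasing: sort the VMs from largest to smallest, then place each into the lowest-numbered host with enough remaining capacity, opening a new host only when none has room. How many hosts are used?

6 hosts

Sorted descending: 21, 21, 20, 20, 19, 18, 9, 8, 4, 2.
Put 21 vCPU in host 1; 11 vCPU remain.
Put 21 vCPU in host 2; 11 vCPU remain.
Put 20 vCPU in host 3; 12 vCPU remain.
Put 20 vCPU in host 4; 12 vCPU remain.
Put 19 vCPU in host 5; 13 vCPU remain.
Put 18 vCPU in host 6; 14 vCPU remain.
Put 9 vCPU in host 1; 2 vCPU remain.
Put 8 vCPU in host 2; 3 vCPU remain.
Put 4 vCPU in host 3; 8 vCPU remain.
Put 2 vCPU in host 1; 0 vCPU remain.
Final hosts: [21,9,2] [21,8] [20,4] [20] [19] [18].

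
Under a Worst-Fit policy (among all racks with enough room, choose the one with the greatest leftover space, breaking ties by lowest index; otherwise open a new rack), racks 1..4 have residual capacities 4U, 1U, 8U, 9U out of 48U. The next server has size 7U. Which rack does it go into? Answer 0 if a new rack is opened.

Racks with room: rack 3 (8U), rack 4 (9U).
Most room is rack 4 with 9U free.

4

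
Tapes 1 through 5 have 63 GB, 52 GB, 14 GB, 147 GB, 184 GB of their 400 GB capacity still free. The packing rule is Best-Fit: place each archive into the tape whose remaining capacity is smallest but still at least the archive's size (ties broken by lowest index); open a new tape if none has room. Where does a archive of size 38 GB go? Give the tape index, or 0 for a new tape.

2

Tapes with room: tape 1 (63 GB), tape 2 (52 GB), tape 4 (147 GB), tape 5 (184 GB).
Tightest fit is tape 2 with 52 GB free.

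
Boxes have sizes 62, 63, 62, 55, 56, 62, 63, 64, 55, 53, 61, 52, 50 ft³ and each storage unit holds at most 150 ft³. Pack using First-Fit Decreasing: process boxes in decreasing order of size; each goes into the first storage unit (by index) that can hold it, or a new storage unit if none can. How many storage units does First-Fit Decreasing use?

7 storage units

Sorted descending: 64, 63, 63, 62, 62, 62, 61, 56, 55, 55, 53, 52, 50.
Put 64 ft³ in storage unit 1; 86 ft³ remain.
Put 63 ft³ in storage unit 1; 23 ft³ remain.
Put 63 ft³ in storage unit 2; 87 ft³ remain.
Put 62 ft³ in storage unit 2; 25 ft³ remain.
Put 62 ft³ in storage unit 3; 88 ft³ remain.
Put 62 ft³ in storage unit 3; 26 ft³ remain.
Put 61 ft³ in storage unit 4; 89 ft³ remain.
Put 56 ft³ in storage unit 4; 33 ft³ remain.
Put 55 ft³ in storage unit 5; 95 ft³ remain.
Put 55 ft³ in storage unit 5; 40 ft³ remain.
Put 53 ft³ in storage unit 6; 97 ft³ remain.
Put 52 ft³ in storage unit 6; 45 ft³ remain.
Put 50 ft³ in storage unit 7; 100 ft³ remain.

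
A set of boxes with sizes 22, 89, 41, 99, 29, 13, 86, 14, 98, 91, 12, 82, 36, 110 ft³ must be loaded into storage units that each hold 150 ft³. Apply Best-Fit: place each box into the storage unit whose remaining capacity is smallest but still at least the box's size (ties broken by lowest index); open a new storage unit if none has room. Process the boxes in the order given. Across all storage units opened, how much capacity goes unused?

storage unit 1: place 22 ft³, 128 ft³ left
storage unit 1: place 89 ft³, 39 ft³ left
storage unit 2: place 41 ft³, 109 ft³ left
storage unit 2: place 99 ft³, 10 ft³ left
storage unit 1: place 29 ft³, 10 ft³ left
storage unit 3: place 13 ft³, 137 ft³ left
storage unit 3: place 86 ft³, 51 ft³ left
storage unit 3: place 14 ft³, 37 ft³ left
storage unit 4: place 98 ft³, 52 ft³ left
storage unit 5: place 91 ft³, 59 ft³ left
storage unit 3: place 12 ft³, 25 ft³ left
storage unit 6: place 82 ft³, 68 ft³ left
storage unit 4: place 36 ft³, 16 ft³ left
storage unit 7: place 110 ft³, 40 ft³ left
7 storage units × 150 ft³ = 1050 ft³; used 822 ft³; unused 228 ft³.

228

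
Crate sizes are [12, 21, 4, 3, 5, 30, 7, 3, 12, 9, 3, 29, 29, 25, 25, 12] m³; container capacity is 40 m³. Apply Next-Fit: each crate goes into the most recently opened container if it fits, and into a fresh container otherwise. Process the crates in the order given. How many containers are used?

7 containers

12 m³ → container 1 (remaining 28 m³)
21 m³ → container 1 (remaining 7 m³)
4 m³ → container 1 (remaining 3 m³)
3 m³ → container 1 (remaining 0 m³)
5 m³ → container 2 (remaining 35 m³)
30 m³ → container 2 (remaining 5 m³)
7 m³ → container 3 (remaining 33 m³)
3 m³ → container 3 (remaining 30 m³)
12 m³ → container 3 (remaining 18 m³)
9 m³ → container 3 (remaining 9 m³)
3 m³ → container 3 (remaining 6 m³)
29 m³ → container 4 (remaining 11 m³)
29 m³ → container 5 (remaining 11 m³)
25 m³ → container 6 (remaining 15 m³)
25 m³ → container 7 (remaining 15 m³)
12 m³ → container 7 (remaining 3 m³)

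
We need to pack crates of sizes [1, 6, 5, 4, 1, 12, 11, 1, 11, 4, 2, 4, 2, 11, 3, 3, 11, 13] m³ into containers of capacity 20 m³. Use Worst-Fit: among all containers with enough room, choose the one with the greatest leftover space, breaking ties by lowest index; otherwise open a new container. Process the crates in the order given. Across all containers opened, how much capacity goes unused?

Put 1 m³ in container 1; 19 m³ remain.
Put 6 m³ in container 1; 13 m³ remain.
Put 5 m³ in container 1; 8 m³ remain.
Put 4 m³ in container 1; 4 m³ remain.
Put 1 m³ in container 1; 3 m³ remain.
Put 12 m³ in container 2; 8 m³ remain.
Put 11 m³ in container 3; 9 m³ remain.
Put 1 m³ in container 3; 8 m³ remain.
Put 11 m³ in container 4; 9 m³ remain.
Put 4 m³ in container 4; 5 m³ remain.
Put 2 m³ in container 2; 6 m³ remain.
Put 4 m³ in container 3; 4 m³ remain.
Put 2 m³ in container 2; 4 m³ remain.
Put 11 m³ in container 5; 9 m³ remain.
Put 3 m³ in container 5; 6 m³ remain.
Put 3 m³ in container 5; 3 m³ remain.
Put 11 m³ in container 6; 9 m³ remain.
Put 13 m³ in container 7; 7 m³ remain.
7 containers × 20 m³ = 140 m³; used 105 m³; unused 35 m³.

35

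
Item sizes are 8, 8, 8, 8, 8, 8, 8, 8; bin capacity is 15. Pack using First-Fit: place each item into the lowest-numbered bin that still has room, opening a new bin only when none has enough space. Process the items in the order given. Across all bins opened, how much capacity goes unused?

56

Put 8 in bin 1; 7 remain.
Put 8 in bin 2; 7 remain.
Put 8 in bin 3; 7 remain.
Put 8 in bin 4; 7 remain.
Put 8 in bin 5; 7 remain.
Put 8 in bin 6; 7 remain.
Put 8 in bin 7; 7 remain.
Put 8 in bin 8; 7 remain.
8 bins × 15 = 120; used 64; unused 56.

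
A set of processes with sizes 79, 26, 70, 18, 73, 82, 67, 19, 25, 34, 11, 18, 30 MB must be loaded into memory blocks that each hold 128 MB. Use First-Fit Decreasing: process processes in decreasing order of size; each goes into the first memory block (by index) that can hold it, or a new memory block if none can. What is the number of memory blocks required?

Sorted descending: 82, 79, 73, 70, 67, 34, 30, 26, 25, 19, 18, 18, 11.
Put 82 MB in memory block 1; 46 MB remain.
Put 79 MB in memory block 2; 49 MB remain.
Put 73 MB in memory block 3; 55 MB remain.
Put 70 MB in memory block 4; 58 MB remain.
Put 67 MB in memory block 5; 61 MB remain.
Put 34 MB in memory block 1; 12 MB remain.
Put 30 MB in memory block 2; 19 MB remain.
Put 26 MB in memory block 3; 29 MB remain.
Put 25 MB in memory block 3; 4 MB remain.
Put 19 MB in memory block 2; 0 MB remain.
Put 18 MB in memory block 4; 40 MB remain.
Put 18 MB in memory block 4; 22 MB remain.
Put 11 MB in memory block 1; 1 MB remain.

5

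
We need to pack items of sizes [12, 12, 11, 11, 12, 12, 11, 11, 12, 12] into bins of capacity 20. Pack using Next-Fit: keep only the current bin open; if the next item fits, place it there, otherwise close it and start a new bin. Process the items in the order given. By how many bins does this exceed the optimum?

0

Next-Fit: [12] [12] [11] [11] [12] [12] [11] [11] [12] [12] → 10 bins.
10 items exceed 10 (half the capacity), and no two of those can share a bin, so at least 10 bins are needed.
So 10 is already optimal.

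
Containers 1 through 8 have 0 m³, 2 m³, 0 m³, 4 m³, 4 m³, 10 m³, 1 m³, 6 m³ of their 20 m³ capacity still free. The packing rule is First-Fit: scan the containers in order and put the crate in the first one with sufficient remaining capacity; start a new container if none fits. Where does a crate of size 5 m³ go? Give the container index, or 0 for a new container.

6

Containers with room: container 6 (10 m³), container 8 (6 m³).
The first with room is container 6.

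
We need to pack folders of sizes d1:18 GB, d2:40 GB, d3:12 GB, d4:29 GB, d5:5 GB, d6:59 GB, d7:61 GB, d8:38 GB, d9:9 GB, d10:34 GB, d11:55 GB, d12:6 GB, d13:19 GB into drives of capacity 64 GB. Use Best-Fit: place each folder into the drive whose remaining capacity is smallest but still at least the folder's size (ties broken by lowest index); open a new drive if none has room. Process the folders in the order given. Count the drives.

7

drive 1: place d1 (18 GB), 46 GB left
drive 1: place d2 (40 GB), 6 GB left
drive 2: place d3 (12 GB), 52 GB left
drive 2: place d4 (29 GB), 23 GB left
drive 1: place d5 (5 GB), 1 GB left
drive 3: place d6 (59 GB), 5 GB left
drive 4: place d7 (61 GB), 3 GB left
drive 5: place d8 (38 GB), 26 GB left
drive 2: place d9 (9 GB), 14 GB left
drive 6: place d10 (34 GB), 30 GB left
drive 7: place d11 (55 GB), 9 GB left
drive 7: place d12 (6 GB), 3 GB left
drive 5: place d13 (19 GB), 7 GB left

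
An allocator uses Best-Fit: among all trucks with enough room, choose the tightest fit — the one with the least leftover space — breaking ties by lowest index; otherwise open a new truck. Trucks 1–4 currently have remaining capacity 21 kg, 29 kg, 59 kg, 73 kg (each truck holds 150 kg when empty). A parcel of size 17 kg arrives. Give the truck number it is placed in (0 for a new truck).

Trucks with room: truck 1 (21 kg), truck 2 (29 kg), truck 3 (59 kg), truck 4 (73 kg).
Tightest fit is truck 1 with 21 kg free.

1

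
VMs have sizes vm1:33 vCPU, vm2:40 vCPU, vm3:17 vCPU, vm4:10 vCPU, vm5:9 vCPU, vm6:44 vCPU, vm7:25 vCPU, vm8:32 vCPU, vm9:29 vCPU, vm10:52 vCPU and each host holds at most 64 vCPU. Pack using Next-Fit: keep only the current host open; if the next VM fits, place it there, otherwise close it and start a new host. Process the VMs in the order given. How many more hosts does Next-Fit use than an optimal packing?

Next-Fit: [33] [40,17] [10,9,44] [25,32] [29] [52] → 6 hosts.
Total size 291 vCPU; any packing needs at least ⌈291/64⌉ = 5 hosts.
An optimal packing achieves that bound: [52,10] [44,17] [40,9] [33,29] [32,25] → 5 hosts.
Excess: 6 − 5 = 1.

1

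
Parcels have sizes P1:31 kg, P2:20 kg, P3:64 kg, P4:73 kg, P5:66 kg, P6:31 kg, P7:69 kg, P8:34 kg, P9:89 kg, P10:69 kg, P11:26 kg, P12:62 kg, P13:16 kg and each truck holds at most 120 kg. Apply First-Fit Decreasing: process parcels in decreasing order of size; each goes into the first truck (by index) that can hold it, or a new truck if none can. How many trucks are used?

Sorted descending: 89, 73, 69, 69, 66, 64, 62, 34, 31, 31, 26, 20, 16.
truck 1: place 89 kg, 31 kg left
truck 2: place 73 kg, 47 kg left
truck 3: place 69 kg, 51 kg left
truck 4: place 69 kg, 51 kg left
truck 5: place 66 kg, 54 kg left
truck 6: place 64 kg, 56 kg left
truck 7: place 62 kg, 58 kg left
truck 2: place 34 kg, 13 kg left
truck 1: place 31 kg, 0 kg left
truck 3: place 31 kg, 20 kg left
truck 4: place 26 kg, 25 kg left
truck 3: place 20 kg, 0 kg left
truck 4: place 16 kg, 9 kg left
Final trucks: [89,31] [73,34] [69,31,20] [69,26,16] [66] [64] [62].

7 trucks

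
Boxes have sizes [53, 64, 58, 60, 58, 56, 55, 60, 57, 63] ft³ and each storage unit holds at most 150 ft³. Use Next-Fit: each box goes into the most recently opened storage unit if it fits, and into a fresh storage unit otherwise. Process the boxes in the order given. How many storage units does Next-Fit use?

5 storage units

storage unit 1: place 53 ft³, 97 ft³ left
storage unit 1: place 64 ft³, 33 ft³ left
storage unit 2: place 58 ft³, 92 ft³ left
storage unit 2: place 60 ft³, 32 ft³ left
storage unit 3: place 58 ft³, 92 ft³ left
storage unit 3: place 56 ft³, 36 ft³ left
storage unit 4: place 55 ft³, 95 ft³ left
storage unit 4: place 60 ft³, 35 ft³ left
storage unit 5: place 57 ft³, 93 ft³ left
storage unit 5: place 63 ft³, 30 ft³ left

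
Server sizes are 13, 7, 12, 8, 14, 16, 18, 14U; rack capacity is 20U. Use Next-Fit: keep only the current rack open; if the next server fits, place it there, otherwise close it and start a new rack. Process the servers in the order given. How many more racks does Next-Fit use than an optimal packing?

0

Next-Fit: [13,7] [12,8] [14] [16] [18] [14] → 6 racks.
Total size 102U; any packing needs at least ⌈102/20⌉ = 6 racks.
So 6 is already optimal.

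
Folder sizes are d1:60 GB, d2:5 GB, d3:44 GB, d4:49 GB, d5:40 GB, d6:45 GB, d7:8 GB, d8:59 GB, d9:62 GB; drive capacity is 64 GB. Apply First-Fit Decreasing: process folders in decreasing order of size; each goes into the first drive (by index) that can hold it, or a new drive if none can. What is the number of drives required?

7

Sorted descending: 62, 60, 59, 49, 45, 44, 40, 8, 5.
Put 62 GB in drive 1; 2 GB remain.
Put 60 GB in drive 2; 4 GB remain.
Put 59 GB in drive 3; 5 GB remain.
Put 49 GB in drive 4; 15 GB remain.
Put 45 GB in drive 5; 19 GB remain.
Put 44 GB in drive 6; 20 GB remain.
Put 40 GB in drive 7; 24 GB remain.
Put 8 GB in drive 4; 7 GB remain.
Put 5 GB in drive 3; 0 GB remain.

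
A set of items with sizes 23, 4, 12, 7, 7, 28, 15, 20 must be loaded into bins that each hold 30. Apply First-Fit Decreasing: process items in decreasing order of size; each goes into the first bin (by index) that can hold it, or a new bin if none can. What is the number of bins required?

Sorted descending: 28, 23, 20, 15, 12, 7, 7, 4.
28 → bin 1 (remaining 2)
23 → bin 2 (remaining 7)
20 → bin 3 (remaining 10)
15 → bin 4 (remaining 15)
12 → bin 4 (remaining 3)
7 → bin 2 (remaining 0)
7 → bin 3 (remaining 3)
4 → bin 5 (remaining 26)
Final bins: [28] [23,7] [20,7] [15,12] [4].

5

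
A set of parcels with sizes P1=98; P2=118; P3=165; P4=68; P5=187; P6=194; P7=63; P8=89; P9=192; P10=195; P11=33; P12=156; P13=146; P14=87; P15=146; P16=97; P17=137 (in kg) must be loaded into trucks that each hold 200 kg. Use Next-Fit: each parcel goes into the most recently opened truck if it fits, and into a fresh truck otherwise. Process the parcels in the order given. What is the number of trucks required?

Put P1 (98 kg) in truck 1; 102 kg remain.
Put P2 (118 kg) in truck 2; 82 kg remain.
Put P3 (165 kg) in truck 3; 35 kg remain.
Put P4 (68 kg) in truck 4; 132 kg remain.
Put P5 (187 kg) in truck 5; 13 kg remain.
Put P6 (194 kg) in truck 6; 6 kg remain.
Put P7 (63 kg) in truck 7; 137 kg remain.
Put P8 (89 kg) in truck 7; 48 kg remain.
Put P9 (192 kg) in truck 8; 8 kg remain.
Put P10 (195 kg) in truck 9; 5 kg remain.
Put P11 (33 kg) in truck 10; 167 kg remain.
Put P12 (156 kg) in truck 10; 11 kg remain.
Put P13 (146 kg) in truck 11; 54 kg remain.
Put P14 (87 kg) in truck 12; 113 kg remain.
Put P15 (146 kg) in truck 13; 54 kg remain.
Put P16 (97 kg) in truck 14; 103 kg remain.
Put P17 (137 kg) in truck 15; 63 kg remain.
Final trucks: [98] [118] [165] [68] [187] [194] [63,89] [192] [195] [33,156] [146] [87] [146] [97] [137].

15 trucks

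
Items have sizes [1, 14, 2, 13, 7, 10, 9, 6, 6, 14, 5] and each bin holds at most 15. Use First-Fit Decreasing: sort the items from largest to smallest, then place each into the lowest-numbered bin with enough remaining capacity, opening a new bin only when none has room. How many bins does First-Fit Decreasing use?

Sorted descending: 14, 14, 13, 10, 9, 7, 6, 6, 5, 2, 1.
bin 1: place 14, 1 left
bin 2: place 14, 1 left
bin 3: place 13, 2 left
bin 4: place 10, 5 left
bin 5: place 9, 6 left
bin 6: place 7, 8 left
bin 5: place 6, 0 left
bin 6: place 6, 2 left
bin 4: place 5, 0 left
bin 3: place 2, 0 left
bin 1: place 1, 0 left
Final bins: [14,1] [14] [13,2] [10,5] [9,6] [7,6].

6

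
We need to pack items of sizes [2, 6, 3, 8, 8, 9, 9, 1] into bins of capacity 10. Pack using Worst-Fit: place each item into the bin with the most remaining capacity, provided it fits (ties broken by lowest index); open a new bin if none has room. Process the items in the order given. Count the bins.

6

Put 2 in bin 1; 8 remain.
Put 6 in bin 1; 2 remain.
Put 3 in bin 2; 7 remain.
Put 8 in bin 3; 2 remain.
Put 8 in bin 4; 2 remain.
Put 9 in bin 5; 1 remain.
Put 9 in bin 6; 1 remain.
Put 1 in bin 2; 6 remain.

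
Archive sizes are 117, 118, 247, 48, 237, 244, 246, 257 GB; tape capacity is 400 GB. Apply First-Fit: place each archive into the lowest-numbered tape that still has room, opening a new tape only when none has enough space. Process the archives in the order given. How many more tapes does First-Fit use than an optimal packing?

First-Fit: [117,118,48] [247] [237] [244] [246] [257] → 6 tapes.
5 archives exceed 200 GB (half the capacity), and no two of those can share a tape, so at least 5 tapes are needed.
An optimal packing achieves that bound: [257,118] [247,117] [246,48] [244] [237] → 5 tapes.
Excess: 6 − 5 = 1.

1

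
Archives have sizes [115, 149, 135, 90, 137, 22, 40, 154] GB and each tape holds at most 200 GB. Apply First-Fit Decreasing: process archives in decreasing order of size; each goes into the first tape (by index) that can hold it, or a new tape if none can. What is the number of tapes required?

6 tapes

Sorted descending: 154, 149, 137, 135, 115, 90, 40, 22.
154 GB → tape 1 (remaining 46 GB)
149 GB → tape 2 (remaining 51 GB)
137 GB → tape 3 (remaining 63 GB)
135 GB → tape 4 (remaining 65 GB)
115 GB → tape 5 (remaining 85 GB)
90 GB → tape 6 (remaining 110 GB)
40 GB → tape 1 (remaining 6 GB)
22 GB → tape 2 (remaining 29 GB)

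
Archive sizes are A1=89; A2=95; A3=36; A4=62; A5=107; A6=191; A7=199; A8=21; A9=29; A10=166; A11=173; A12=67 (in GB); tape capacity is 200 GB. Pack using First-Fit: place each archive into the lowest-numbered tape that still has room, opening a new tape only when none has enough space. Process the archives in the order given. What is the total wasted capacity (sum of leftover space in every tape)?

165

Put A1 (89 GB) in tape 1; 111 GB remain.
Put A2 (95 GB) in tape 1; 16 GB remain.
Put A3 (36 GB) in tape 2; 164 GB remain.
Put A4 (62 GB) in tape 2; 102 GB remain.
Put A5 (107 GB) in tape 3; 93 GB remain.
Put A6 (191 GB) in tape 4; 9 GB remain.
Put A7 (199 GB) in tape 5; 1 GB remain.
Put A8 (21 GB) in tape 2; 81 GB remain.
Put A9 (29 GB) in tape 2; 52 GB remain.
Put A10 (166 GB) in tape 6; 34 GB remain.
Put A11 (173 GB) in tape 7; 27 GB remain.
Put A12 (67 GB) in tape 3; 26 GB remain.
7 tapes × 200 GB = 1400 GB; used 1235 GB; unused 165 GB.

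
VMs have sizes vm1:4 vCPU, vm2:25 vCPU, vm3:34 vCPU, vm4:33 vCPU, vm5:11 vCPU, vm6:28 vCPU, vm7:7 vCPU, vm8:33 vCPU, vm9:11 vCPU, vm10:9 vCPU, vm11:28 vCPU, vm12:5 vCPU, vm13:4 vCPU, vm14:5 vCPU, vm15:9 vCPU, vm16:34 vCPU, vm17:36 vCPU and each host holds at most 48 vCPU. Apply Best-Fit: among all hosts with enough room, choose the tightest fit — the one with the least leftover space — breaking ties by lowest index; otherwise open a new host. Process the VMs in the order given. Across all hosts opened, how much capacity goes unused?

68

vm1 (4 vCPU) → host 1 (remaining 44 vCPU)
vm2 (25 vCPU) → host 1 (remaining 19 vCPU)
vm3 (34 vCPU) → host 2 (remaining 14 vCPU)
vm4 (33 vCPU) → host 3 (remaining 15 vCPU)
vm5 (11 vCPU) → host 2 (remaining 3 vCPU)
vm6 (28 vCPU) → host 4 (remaining 20 vCPU)
vm7 (7 vCPU) → host 3 (remaining 8 vCPU)
vm8 (33 vCPU) → host 5 (remaining 15 vCPU)
vm9 (11 vCPU) → host 5 (remaining 4 vCPU)
vm10 (9 vCPU) → host 1 (remaining 10 vCPU)
vm11 (28 vCPU) → host 6 (remaining 20 vCPU)
vm12 (5 vCPU) → host 3 (remaining 3 vCPU)
vm13 (4 vCPU) → host 5 (remaining 0 vCPU)
vm14 (5 vCPU) → host 1 (remaining 5 vCPU)
vm15 (9 vCPU) → host 4 (remaining 11 vCPU)
vm16 (34 vCPU) → host 7 (remaining 14 vCPU)
vm17 (36 vCPU) → host 8 (remaining 12 vCPU)
8 hosts × 48 vCPU = 384 vCPU; used 316 vCPU; unused 68 vCPU.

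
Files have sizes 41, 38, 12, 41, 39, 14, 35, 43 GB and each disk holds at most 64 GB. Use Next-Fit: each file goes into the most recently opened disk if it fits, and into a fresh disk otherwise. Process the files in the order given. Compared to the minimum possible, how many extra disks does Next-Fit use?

0

Next-Fit: [41] [38,12] [41] [39,14] [35] [43] → 6 disks.
6 files exceed 32 GB (half the capacity), and no two of those can share a disk, so at least 6 disks are needed.
So 6 is already optimal.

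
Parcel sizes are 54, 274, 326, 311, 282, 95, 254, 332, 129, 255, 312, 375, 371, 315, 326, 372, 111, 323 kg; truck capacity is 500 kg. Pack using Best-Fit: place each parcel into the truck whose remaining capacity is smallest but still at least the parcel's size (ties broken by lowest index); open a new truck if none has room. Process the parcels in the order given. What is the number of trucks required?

Put 54 kg in truck 1; 446 kg remain.
Put 274 kg in truck 1; 172 kg remain.
Put 326 kg in truck 2; 174 kg remain.
Put 311 kg in truck 3; 189 kg remain.
Put 282 kg in truck 4; 218 kg remain.
Put 95 kg in truck 1; 77 kg remain.
Put 254 kg in truck 5; 246 kg remain.
Put 332 kg in truck 6; 168 kg remain.
Put 129 kg in truck 6; 39 kg remain.
Put 255 kg in truck 7; 245 kg remain.
Put 312 kg in truck 8; 188 kg remain.
Put 375 kg in truck 9; 125 kg remain.
Put 371 kg in truck 10; 129 kg remain.
Put 315 kg in truck 11; 185 kg remain.
Put 326 kg in truck 12; 174 kg remain.
Put 372 kg in truck 13; 128 kg remain.
Put 111 kg in truck 9; 14 kg remain.
Put 323 kg in truck 14; 177 kg remain.

14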